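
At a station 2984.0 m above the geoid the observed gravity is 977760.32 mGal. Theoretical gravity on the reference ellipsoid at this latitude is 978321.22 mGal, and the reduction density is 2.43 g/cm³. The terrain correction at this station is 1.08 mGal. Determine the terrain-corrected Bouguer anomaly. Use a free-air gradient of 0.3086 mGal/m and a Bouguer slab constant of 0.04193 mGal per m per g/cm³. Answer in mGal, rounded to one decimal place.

57.0

Free-air correction = 0.3086 × 2984.0 = 920.86 mGal
Free-air anomaly = 977760.32 − 978321.22 + (920.86) = 359.96 mGal
Bouguer slab correction = 0.04193 × 2.43 × 2984.0 = 304.04 mGal
Simple Bouguer anomaly = 359.96 − (304.04) = 55.92 mGal
Complete Bouguer anomaly = 55.92 + 1.08 = 57.00 mGal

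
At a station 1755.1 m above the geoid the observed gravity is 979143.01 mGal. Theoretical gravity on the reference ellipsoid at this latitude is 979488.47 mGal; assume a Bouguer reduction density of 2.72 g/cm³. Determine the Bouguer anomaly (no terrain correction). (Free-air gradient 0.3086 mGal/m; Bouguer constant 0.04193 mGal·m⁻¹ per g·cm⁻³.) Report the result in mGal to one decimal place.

Free-air correction = 0.3086 × 1755.1 = 541.62 mGal
Free-air anomaly = 979143.01 − 979488.47 + (541.62) = 196.16 mGal
Bouguer slab correction = 0.04193 × 2.72 × 1755.1 = 200.17 mGal
Simple Bouguer anomaly = 196.16 − (200.17) = -4.01 mGal

-4.0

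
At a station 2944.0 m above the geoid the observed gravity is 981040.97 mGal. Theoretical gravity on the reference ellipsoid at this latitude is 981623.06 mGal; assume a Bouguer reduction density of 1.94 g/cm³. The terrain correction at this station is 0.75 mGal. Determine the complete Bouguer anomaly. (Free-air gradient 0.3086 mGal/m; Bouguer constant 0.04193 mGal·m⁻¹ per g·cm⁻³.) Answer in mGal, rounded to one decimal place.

Free-air correction = 0.3086 × 2944.0 = 908.52 mGal
Free-air anomaly = 981040.97 − 981623.06 + (908.52) = 326.43 mGal
Bouguer slab correction = 0.04193 × 1.94 × 2944.0 = 239.48 mGal
Simple Bouguer anomaly = 326.43 − (239.48) = 86.95 mGal
Complete Bouguer anomaly = 86.95 + 0.75 = 87.70 mGal

87.7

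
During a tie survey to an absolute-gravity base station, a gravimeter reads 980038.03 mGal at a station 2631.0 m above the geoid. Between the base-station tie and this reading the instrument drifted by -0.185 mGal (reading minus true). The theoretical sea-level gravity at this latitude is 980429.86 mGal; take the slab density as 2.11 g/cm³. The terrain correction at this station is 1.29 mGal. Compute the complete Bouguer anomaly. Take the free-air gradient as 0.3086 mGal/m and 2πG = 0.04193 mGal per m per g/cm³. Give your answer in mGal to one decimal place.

188.8

Drift-corrected reading = 980038.03 − (-0.185) = 980038.215 mGal
Free-air correction = 0.3086 × 2631.0 = 811.93 mGal
Free-air anomaly = 980038.215 − 980429.86 + (811.93) = 420.285 mGal
Bouguer slab correction = 0.04193 × 2.11 × 2631.0 = 232.77 mGal
Simple Bouguer anomaly = 420.285 − (232.77) = 187.515 mGal
Complete Bouguer anomaly = 187.515 + 1.29 = 188.805 mGal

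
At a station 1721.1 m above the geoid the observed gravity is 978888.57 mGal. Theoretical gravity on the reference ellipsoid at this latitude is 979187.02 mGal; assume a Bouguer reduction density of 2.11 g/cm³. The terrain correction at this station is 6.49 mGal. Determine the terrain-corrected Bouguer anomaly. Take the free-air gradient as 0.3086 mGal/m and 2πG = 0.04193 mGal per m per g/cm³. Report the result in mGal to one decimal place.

86.9

Free-air correction = 0.3086 × 1721.1 = 531.13 mGal
Free-air anomaly = 978888.57 − 979187.02 + (531.13) = 232.68 mGal
Bouguer slab correction = 0.04193 × 2.11 × 1721.1 = 152.27 mGal
Simple Bouguer anomaly = 232.68 − (152.27) = 80.41 mGal
Complete Bouguer anomaly = 80.41 + 6.49 = 86.90 mGal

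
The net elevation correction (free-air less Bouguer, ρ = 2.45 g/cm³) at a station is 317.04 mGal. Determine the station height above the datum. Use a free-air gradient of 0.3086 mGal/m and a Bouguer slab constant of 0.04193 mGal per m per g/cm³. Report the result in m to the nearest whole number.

1540

Combined gradient = 0.3086 − 0.04193 × 2.45 = 0.2058715 mGal/m
h = 317.04 / 0.2058715 = 1539.99 m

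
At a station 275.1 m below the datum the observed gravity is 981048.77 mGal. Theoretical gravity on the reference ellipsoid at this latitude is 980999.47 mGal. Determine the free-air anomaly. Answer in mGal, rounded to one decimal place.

-35.6

Free-air correction = 0.3086 × -275.1 = -84.90 mGal
Free-air anomaly = 981048.77 − 980999.47 + (-84.90) = -35.60 mGal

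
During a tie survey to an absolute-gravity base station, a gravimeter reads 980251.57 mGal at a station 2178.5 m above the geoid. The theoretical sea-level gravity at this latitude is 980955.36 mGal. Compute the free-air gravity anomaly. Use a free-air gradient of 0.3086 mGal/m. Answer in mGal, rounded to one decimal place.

-31.5

Free-air correction = 0.3086 × 2178.5 = 672.29 mGal
Free-air anomaly = 980251.57 − 980955.36 + (672.29) = -31.50 mGal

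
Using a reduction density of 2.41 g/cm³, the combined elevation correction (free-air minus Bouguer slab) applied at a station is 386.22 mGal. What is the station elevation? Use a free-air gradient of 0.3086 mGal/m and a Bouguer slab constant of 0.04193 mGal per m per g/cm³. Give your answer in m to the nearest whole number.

Combined gradient = 0.3086 − 0.04193 × 2.41 = 0.2075487 mGal/m
h = 386.22 / 0.2075487 = 1860.86 m

1861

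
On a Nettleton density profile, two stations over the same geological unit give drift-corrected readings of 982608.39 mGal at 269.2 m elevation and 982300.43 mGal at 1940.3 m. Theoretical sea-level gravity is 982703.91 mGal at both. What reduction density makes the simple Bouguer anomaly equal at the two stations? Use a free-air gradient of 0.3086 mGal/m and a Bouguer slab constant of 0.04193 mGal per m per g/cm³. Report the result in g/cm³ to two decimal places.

2.96

Δg_obs = 982300.43 − 982608.39 = -307.96 mGal over Δh = 1940.3 − 269.2 = 1671.1 m
Equal Bouguer anomalies ⇒ Δg_obs + (0.3086 − 0.04193ρ)·Δh = 0
0.3086 − 0.04193ρ = −Δg_obs/Δh = 0.18429
ρ = (0.3086 − 0.18429) / 0.04193 = 2.96 g/cm³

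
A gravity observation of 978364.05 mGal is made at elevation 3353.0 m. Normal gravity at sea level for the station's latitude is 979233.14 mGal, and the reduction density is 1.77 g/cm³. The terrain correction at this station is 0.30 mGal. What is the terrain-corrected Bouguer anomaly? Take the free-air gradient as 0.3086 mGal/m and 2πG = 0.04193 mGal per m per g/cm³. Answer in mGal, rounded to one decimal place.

Free-air correction = 0.3086 × 3353.0 = 1034.74 mGal
Free-air anomaly = 978364.05 − 979233.14 + (1034.74) = 165.65 mGal
Bouguer slab correction = 0.04193 × 1.77 × 3353.0 = 248.85 mGal
Simple Bouguer anomaly = 165.65 − (248.85) = -83.20 mGal
Complete Bouguer anomaly = -83.20 + 0.30 = -82.90 mGal

-82.9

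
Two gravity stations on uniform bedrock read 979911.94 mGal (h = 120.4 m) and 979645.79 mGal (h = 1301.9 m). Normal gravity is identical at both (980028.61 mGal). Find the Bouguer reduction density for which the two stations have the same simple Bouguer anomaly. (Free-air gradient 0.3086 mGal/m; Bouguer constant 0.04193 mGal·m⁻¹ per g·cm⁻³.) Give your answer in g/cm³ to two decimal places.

1.99

Δg_obs = 979645.79 − 979911.94 = -266.15 mGal over Δh = 1301.9 − 120.4 = 1181.5 m
Equal Bouguer anomalies ⇒ Δg_obs + (0.3086 − 0.04193ρ)·Δh = 0
0.3086 − 0.04193ρ = −Δg_obs/Δh = 0.22526
ρ = (0.3086 − 0.22526) / 0.04193 = 1.99 g/cm³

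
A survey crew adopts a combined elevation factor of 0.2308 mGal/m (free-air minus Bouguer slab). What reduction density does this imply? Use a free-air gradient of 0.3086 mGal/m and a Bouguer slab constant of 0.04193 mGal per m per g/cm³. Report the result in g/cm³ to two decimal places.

1.86

0.2308 = 0.3086 − 0.04193 × ρ
ρ = (0.3086 − 0.2308) / 0.04193 = 1.86 g/cm³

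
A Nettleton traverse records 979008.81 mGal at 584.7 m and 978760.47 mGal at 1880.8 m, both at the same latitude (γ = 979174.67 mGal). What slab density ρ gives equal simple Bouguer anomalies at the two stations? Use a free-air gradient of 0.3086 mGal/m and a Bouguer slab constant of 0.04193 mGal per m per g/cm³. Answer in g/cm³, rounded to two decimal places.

2.79

Δg_obs = 978760.47 − 979008.81 = -248.34 mGal over Δh = 1880.8 − 584.7 = 1296.1 m
Equal Bouguer anomalies ⇒ Δg_obs + (0.3086 − 0.04193ρ)·Δh = 0
0.3086 − 0.04193ρ = −Δg_obs/Δh = 0.19161
ρ = (0.3086 − 0.19161) / 0.04193 = 2.79 g/cm³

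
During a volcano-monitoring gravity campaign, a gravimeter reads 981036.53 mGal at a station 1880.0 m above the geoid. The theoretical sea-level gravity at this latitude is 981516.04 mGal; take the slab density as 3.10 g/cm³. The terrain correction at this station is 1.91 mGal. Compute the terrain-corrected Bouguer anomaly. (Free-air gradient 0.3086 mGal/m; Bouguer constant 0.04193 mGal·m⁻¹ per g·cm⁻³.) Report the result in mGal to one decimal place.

Free-air correction = 0.3086 × 1880.0 = 580.17 mGal
Free-air anomaly = 981036.53 − 981516.04 + (580.17) = 100.66 mGal
Bouguer slab correction = 0.04193 × 3.10 × 1880.0 = 244.37 mGal
Simple Bouguer anomaly = 100.66 − (244.37) = -143.71 mGal
Complete Bouguer anomaly = -143.71 + 1.91 = -141.80 mGal

-141.8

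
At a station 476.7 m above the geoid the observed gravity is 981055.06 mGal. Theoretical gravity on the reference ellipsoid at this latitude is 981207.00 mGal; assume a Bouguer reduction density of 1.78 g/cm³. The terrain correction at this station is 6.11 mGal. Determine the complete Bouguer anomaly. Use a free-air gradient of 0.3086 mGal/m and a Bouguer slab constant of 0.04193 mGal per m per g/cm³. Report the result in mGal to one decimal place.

Free-air correction = 0.3086 × 476.7 = 147.11 mGal
Free-air anomaly = 981055.06 − 981207.00 + (147.11) = -4.83 mGal
Bouguer slab correction = 0.04193 × 1.78 × 476.7 = 35.58 mGal
Simple Bouguer anomaly = -4.83 − (35.58) = -40.41 mGal
Complete Bouguer anomaly = -40.41 + 6.11 = -34.30 mGal

-34.3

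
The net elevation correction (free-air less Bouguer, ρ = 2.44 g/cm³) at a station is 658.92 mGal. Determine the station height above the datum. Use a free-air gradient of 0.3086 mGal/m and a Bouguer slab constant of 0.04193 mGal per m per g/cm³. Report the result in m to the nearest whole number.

Combined gradient = 0.3086 − 0.04193 × 2.44 = 0.2062908 mGal/m
h = 658.92 / 0.2062908 = 3194.13 m

3194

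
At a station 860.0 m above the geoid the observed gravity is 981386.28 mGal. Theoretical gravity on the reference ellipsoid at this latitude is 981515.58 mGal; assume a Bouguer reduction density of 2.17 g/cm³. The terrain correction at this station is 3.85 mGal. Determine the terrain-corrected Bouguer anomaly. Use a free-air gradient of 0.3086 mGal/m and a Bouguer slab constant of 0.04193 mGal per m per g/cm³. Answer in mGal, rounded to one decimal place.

61.7

Free-air correction = 0.3086 × 860.0 = 265.40 mGal
Free-air anomaly = 981386.28 − 981515.58 + (265.40) = 136.10 mGal
Bouguer slab correction = 0.04193 × 2.17 × 860.0 = 78.25 mGal
Simple Bouguer anomaly = 136.10 − (78.25) = 57.85 mGal
Complete Bouguer anomaly = 57.85 + 3.85 = 61.70 mGal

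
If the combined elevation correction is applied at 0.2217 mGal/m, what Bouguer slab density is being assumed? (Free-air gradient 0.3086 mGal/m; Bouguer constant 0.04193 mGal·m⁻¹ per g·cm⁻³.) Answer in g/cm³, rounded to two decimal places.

2.07

0.2217 = 0.3086 − 0.04193 × ρ
ρ = (0.3086 − 0.2217) / 0.04193 = 2.07 g/cm³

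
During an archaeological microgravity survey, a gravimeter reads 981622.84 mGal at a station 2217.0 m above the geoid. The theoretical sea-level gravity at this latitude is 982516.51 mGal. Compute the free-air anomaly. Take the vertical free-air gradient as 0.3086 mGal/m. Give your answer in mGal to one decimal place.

-209.5

Free-air correction = 0.3086 × 2217.0 = 684.17 mGal
Free-air anomaly = 981622.84 − 982516.51 + (684.17) = -209.50 mGal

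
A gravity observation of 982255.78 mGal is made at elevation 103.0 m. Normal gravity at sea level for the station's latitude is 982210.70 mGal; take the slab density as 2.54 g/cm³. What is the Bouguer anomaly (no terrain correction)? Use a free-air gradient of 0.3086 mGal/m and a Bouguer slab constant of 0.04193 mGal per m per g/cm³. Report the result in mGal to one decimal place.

65.9

Free-air correction = 0.3086 × 103.0 = 31.79 mGal
Free-air anomaly = 982255.78 − 982210.70 + (31.79) = 76.87 mGal
Bouguer slab correction = 0.04193 × 2.54 × 103.0 = 10.97 mGal
Simple Bouguer anomaly = 76.87 − (10.97) = 65.90 mGal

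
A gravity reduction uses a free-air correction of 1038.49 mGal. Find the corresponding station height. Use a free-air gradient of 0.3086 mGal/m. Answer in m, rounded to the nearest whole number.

h = 1038.49 / 0.3086 = 3365.17 m

3365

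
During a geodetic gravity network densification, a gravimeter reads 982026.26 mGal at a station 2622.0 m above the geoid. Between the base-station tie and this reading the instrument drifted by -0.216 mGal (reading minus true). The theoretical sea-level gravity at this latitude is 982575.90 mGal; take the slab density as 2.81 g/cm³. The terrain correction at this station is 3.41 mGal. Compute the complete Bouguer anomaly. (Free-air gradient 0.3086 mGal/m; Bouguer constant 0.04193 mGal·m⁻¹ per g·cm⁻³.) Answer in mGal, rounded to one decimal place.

-45.8

Drift-corrected reading = 982026.26 − (-0.216) = 982026.476 mGal
Free-air correction = 0.3086 × 2622.0 = 809.15 mGal
Free-air anomaly = 982026.476 − 982575.90 + (809.15) = 259.726 mGal
Bouguer slab correction = 0.04193 × 2.81 × 2622.0 = 308.93 mGal
Simple Bouguer anomaly = 259.726 − (308.93) = -49.204 mGal
Complete Bouguer anomaly = -49.204 + 3.41 = -45.794 mGal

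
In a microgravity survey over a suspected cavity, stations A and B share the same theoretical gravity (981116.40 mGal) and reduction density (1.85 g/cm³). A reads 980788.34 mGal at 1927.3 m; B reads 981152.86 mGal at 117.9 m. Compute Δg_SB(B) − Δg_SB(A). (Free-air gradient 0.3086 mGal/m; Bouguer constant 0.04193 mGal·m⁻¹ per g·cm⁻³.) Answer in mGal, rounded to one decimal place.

Δg_SB(A) = 980788.34 − 981116.40 + 0.3086×1927.3 − 0.04193×1.85×1927.3 = 117.20 mGal
Δg_SB(B) = 981152.86 − 981116.40 + 0.3086×117.9 − 0.04193×1.85×117.9 = 63.70 mGal
Difference = 63.70 − (117.20) = -53.50 mGal

-53.5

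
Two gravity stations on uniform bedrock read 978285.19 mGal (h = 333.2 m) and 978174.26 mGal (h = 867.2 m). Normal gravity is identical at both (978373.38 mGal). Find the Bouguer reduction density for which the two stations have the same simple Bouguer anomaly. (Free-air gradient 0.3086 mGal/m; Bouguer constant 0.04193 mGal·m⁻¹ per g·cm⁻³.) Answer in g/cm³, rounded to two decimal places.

Δg_obs = 978174.26 − 978285.19 = -110.93 mGal over Δh = 867.2 − 333.2 = 534.0 m
Equal Bouguer anomalies ⇒ Δg_obs + (0.3086 − 0.04193ρ)·Δh = 0
0.3086 − 0.04193ρ = −Δg_obs/Δh = 0.20773
ρ = (0.3086 − 0.20773) / 0.04193 = 2.41 g/cm³

2.41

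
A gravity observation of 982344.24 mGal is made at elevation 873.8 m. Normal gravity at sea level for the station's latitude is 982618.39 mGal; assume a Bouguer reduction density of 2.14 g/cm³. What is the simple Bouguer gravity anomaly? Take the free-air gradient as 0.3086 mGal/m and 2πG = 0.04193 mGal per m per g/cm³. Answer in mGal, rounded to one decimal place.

-82.9

Free-air correction = 0.3086 × 873.8 = 269.65 mGal
Free-air anomaly = 982344.24 − 982618.39 + (269.65) = -4.50 mGal
Bouguer slab correction = 0.04193 × 2.14 × 873.8 = 78.41 mGal
Simple Bouguer anomaly = -4.50 − (78.41) = -82.91 mGal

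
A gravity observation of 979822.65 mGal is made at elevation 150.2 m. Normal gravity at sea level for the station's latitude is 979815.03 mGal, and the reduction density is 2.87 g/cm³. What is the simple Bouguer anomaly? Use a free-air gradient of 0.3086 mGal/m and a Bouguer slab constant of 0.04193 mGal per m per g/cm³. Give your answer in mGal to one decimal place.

Free-air correction = 0.3086 × 150.2 = 46.35 mGal
Free-air anomaly = 979822.65 − 979815.03 + (46.35) = 53.97 mGal
Bouguer slab correction = 0.04193 × 2.87 × 150.2 = 18.07 mGal
Simple Bouguer anomaly = 53.97 − (18.07) = 35.90 mGal

35.9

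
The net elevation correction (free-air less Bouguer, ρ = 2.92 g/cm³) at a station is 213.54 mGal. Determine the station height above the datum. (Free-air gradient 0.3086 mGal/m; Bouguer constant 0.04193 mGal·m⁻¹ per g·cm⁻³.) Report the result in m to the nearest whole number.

Combined gradient = 0.3086 − 0.04193 × 2.92 = 0.1861644 mGal/m
h = 213.54 / 0.1861644 = 1147.05 m

1147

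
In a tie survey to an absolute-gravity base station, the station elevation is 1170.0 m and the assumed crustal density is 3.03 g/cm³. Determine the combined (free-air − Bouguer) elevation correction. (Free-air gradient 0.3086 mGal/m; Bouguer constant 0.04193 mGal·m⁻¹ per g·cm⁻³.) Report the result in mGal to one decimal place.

Combined gradient = 0.3086 − 0.04193 × 3.03 = 0.1815521 mGal/m
Combined elevation correction = 0.1815521 × 1170.0 = 212.4 mGal

212.4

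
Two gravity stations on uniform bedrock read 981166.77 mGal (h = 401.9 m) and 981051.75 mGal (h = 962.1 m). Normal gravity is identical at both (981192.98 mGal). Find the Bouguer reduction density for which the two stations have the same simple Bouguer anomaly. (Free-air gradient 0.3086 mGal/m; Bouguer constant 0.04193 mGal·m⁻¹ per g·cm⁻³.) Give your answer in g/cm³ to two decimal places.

Δg_obs = 981051.75 − 981166.77 = -115.02 mGal over Δh = 962.1 − 401.9 = 560.2 m
Equal Bouguer anomalies ⇒ Δg_obs + (0.3086 − 0.04193ρ)·Δh = 0
0.3086 − 0.04193ρ = −Δg_obs/Δh = 0.20532
ρ = (0.3086 − 0.20532) / 0.04193 = 2.46 g/cm³

2.46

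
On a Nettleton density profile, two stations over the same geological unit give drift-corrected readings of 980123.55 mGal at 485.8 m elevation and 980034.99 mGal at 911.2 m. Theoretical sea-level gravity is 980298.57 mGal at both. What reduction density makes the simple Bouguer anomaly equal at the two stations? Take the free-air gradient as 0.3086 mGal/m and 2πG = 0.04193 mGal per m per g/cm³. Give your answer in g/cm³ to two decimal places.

Δg_obs = 980034.99 − 980123.55 = -88.56 mGal over Δh = 911.2 − 485.8 = 425.4 m
Equal Bouguer anomalies ⇒ Δg_obs + (0.3086 − 0.04193ρ)·Δh = 0
0.3086 − 0.04193ρ = −Δg_obs/Δh = 0.20818
ρ = (0.3086 − 0.20818) / 0.04193 = 2.39 g/cm³

2.39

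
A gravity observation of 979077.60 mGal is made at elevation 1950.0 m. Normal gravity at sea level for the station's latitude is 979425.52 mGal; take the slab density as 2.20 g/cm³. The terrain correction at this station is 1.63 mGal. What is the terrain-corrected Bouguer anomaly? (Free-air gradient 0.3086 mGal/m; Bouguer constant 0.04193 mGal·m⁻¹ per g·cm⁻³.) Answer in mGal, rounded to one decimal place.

Free-air correction = 0.3086 × 1950.0 = 601.77 mGal
Free-air anomaly = 979077.60 − 979425.52 + (601.77) = 253.85 mGal
Bouguer slab correction = 0.04193 × 2.20 × 1950.0 = 179.88 mGal
Simple Bouguer anomaly = 253.85 − (179.88) = 73.97 mGal
Complete Bouguer anomaly = 73.97 + 1.63 = 75.60 mGal

75.6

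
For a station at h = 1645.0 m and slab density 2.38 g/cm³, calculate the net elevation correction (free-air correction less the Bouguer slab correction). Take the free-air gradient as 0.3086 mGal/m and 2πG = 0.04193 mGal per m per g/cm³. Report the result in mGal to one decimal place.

Combined gradient = 0.3086 − 0.04193 × 2.38 = 0.2088066 mGal/m
Combined elevation correction = 0.2088066 × 1645.0 = 343.5 mGal

343.5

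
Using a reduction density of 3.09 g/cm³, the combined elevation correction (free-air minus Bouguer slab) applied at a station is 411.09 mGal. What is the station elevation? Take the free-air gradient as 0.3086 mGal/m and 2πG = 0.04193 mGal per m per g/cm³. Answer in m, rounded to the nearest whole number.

Combined gradient = 0.3086 − 0.04193 × 3.09 = 0.1790363 mGal/m
h = 411.09 / 0.1790363 = 2296.13 m

2296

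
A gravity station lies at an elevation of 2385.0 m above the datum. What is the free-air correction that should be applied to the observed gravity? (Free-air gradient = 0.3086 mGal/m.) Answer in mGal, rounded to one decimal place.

Free-air correction = 0.3086 × 2385.0 = 736.0 mGal

736.0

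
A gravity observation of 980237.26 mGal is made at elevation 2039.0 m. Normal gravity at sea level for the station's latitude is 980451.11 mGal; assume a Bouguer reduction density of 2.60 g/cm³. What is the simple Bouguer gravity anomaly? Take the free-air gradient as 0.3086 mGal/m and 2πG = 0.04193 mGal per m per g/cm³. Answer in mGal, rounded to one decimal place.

193.1

Free-air correction = 0.3086 × 2039.0 = 629.24 mGal
Free-air anomaly = 980237.26 − 980451.11 + (629.24) = 415.39 mGal
Bouguer slab correction = 0.04193 × 2.60 × 2039.0 = 222.29 mGal
Simple Bouguer anomaly = 415.39 − (222.29) = 193.10 mGal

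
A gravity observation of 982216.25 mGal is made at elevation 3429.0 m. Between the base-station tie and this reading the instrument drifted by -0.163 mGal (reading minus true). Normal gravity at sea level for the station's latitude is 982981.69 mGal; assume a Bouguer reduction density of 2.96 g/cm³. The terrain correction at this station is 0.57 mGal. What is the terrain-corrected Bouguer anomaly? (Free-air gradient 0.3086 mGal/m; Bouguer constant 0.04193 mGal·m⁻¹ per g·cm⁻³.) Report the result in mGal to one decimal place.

Drift-corrected reading = 982216.25 − (-0.163) = 982216.413 mGal
Free-air correction = 0.3086 × 3429.0 = 1058.19 mGal
Free-air anomaly = 982216.413 − 982981.69 + (1058.19) = 292.913 mGal
Bouguer slab correction = 0.04193 × 2.96 × 3429.0 = 425.58 mGal
Simple Bouguer anomaly = 292.913 − (425.58) = -132.667 mGal
Complete Bouguer anomaly = -132.667 + 0.57 = -132.097 mGal

-132.1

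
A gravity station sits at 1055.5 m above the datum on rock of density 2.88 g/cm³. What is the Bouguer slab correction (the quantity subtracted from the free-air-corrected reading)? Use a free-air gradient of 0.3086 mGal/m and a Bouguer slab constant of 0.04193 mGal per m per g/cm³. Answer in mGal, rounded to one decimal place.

Bouguer slab correction = 0.04193 × 2.88 × 1055.5 = 127.5 mGal

127.5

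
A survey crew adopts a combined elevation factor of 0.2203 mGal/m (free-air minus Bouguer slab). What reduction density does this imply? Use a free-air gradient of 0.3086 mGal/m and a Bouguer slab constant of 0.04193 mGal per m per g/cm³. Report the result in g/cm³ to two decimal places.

2.11

0.2203 = 0.3086 − 0.04193 × ρ
ρ = (0.3086 − 0.2203) / 0.04193 = 2.11 g/cm³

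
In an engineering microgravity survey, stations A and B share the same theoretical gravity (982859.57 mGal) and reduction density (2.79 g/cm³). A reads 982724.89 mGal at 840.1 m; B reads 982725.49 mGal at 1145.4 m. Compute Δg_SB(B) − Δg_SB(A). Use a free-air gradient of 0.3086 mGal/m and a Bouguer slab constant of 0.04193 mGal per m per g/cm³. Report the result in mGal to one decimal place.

Δg_SB(A) = 982724.89 − 982859.57 + 0.3086×840.1 − 0.04193×2.79×840.1 = 26.30 mGal
Δg_SB(B) = 982725.49 − 982859.57 + 0.3086×1145.4 − 0.04193×2.79×1145.4 = 85.40 mGal
Difference = 85.40 − (26.30) = 59.10 mGal

59.1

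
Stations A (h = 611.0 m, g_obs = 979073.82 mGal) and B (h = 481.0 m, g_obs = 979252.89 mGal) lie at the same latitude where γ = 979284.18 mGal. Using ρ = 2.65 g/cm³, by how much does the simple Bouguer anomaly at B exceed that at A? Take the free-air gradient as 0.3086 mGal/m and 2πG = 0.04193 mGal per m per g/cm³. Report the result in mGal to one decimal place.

Δg_SB(A) = 979073.82 − 979284.18 + 0.3086×611.0 − 0.04193×2.65×611.0 = -89.70 mGal
Δg_SB(B) = 979252.89 − 979284.18 + 0.3086×481.0 − 0.04193×2.65×481.0 = 63.70 mGal
Difference = 63.70 − (-89.70) = 153.40 mGal

153.4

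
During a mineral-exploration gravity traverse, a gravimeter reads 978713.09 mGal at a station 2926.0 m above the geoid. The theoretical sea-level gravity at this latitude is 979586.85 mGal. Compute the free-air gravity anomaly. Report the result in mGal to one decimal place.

Free-air correction = 0.3086 × 2926.0 = 902.96 mGal
Free-air anomaly = 978713.09 − 979586.85 + (902.96) = 29.20 mGal

29.2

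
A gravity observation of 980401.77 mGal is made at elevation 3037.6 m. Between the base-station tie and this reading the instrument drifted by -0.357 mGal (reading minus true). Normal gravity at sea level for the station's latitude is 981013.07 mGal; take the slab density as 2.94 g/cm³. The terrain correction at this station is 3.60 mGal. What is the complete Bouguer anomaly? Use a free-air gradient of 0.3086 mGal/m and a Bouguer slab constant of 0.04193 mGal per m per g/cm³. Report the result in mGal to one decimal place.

Drift-corrected reading = 980401.77 − (-0.357) = 980402.127 mGal
Free-air correction = 0.3086 × 3037.6 = 937.40 mGal
Free-air anomaly = 980402.127 − 981013.07 + (937.40) = 326.457 mGal
Bouguer slab correction = 0.04193 × 2.94 × 3037.6 = 374.46 mGal
Simple Bouguer anomaly = 326.457 − (374.46) = -48.003 mGal
Complete Bouguer anomaly = -48.003 + 3.60 = -44.403 mGal

-44.4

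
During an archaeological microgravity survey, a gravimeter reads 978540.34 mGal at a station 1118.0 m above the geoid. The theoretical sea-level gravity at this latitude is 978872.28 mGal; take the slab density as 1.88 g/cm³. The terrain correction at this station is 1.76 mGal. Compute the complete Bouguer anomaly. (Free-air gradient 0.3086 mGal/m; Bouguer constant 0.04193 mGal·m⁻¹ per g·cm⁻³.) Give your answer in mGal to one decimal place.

-73.3

Free-air correction = 0.3086 × 1118.0 = 345.01 mGal
Free-air anomaly = 978540.34 − 978872.28 + (345.01) = 13.07 mGal
Bouguer slab correction = 0.04193 × 1.88 × 1118.0 = 88.13 mGal
Simple Bouguer anomaly = 13.07 − (88.13) = -75.06 mGal
Complete Bouguer anomaly = -75.06 + 1.76 = -73.30 mGal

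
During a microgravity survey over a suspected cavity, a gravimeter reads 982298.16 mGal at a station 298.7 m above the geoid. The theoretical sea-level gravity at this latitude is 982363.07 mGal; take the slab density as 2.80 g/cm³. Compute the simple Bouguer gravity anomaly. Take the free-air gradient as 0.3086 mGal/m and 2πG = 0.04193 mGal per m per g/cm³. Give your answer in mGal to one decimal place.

Free-air correction = 0.3086 × 298.7 = 92.18 mGal
Free-air anomaly = 982298.16 − 982363.07 + (92.18) = 27.27 mGal
Bouguer slab correction = 0.04193 × 2.80 × 298.7 = 35.07 mGal
Simple Bouguer anomaly = 27.27 − (35.07) = -7.80 mGal

-7.8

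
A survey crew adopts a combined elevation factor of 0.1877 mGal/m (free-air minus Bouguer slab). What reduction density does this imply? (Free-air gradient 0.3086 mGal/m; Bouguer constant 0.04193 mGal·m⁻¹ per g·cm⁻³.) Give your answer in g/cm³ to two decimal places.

2.88

0.1877 = 0.3086 − 0.04193 × ρ
ρ = (0.3086 − 0.1877) / 0.04193 = 2.88 g/cm³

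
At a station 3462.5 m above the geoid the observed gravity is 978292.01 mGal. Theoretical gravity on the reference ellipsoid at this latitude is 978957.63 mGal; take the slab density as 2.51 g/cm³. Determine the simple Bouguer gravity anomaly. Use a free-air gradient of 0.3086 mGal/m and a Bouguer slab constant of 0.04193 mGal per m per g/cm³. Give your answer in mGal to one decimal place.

Free-air correction = 0.3086 × 3462.5 = 1068.53 mGal
Free-air anomaly = 978292.01 − 978957.63 + (1068.53) = 402.91 mGal
Bouguer slab correction = 0.04193 × 2.51 × 3462.5 = 364.41 mGal
Simple Bouguer anomaly = 402.91 − (364.41) = 38.50 mGal

38.5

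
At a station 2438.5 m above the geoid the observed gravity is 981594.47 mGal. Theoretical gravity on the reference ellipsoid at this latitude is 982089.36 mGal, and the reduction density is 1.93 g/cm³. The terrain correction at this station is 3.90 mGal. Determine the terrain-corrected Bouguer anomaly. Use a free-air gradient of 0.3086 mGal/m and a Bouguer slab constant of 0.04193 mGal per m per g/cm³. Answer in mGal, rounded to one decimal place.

Free-air correction = 0.3086 × 2438.5 = 752.52 mGal
Free-air anomaly = 981594.47 − 982089.36 + (752.52) = 257.63 mGal
Bouguer slab correction = 0.04193 × 1.93 × 2438.5 = 197.34 mGal
Simple Bouguer anomaly = 257.63 − (197.34) = 60.29 mGal
Complete Bouguer anomaly = 60.29 + 3.90 = 64.19 mGal

64.2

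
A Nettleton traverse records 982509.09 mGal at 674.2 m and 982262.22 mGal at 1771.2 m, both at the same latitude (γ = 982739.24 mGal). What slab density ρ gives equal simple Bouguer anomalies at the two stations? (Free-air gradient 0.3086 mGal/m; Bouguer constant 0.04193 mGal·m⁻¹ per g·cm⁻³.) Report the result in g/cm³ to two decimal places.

1.99

Δg_obs = 982262.22 − 982509.09 = -246.87 mGal over Δh = 1771.2 − 674.2 = 1097.0 m
Equal Bouguer anomalies ⇒ Δg_obs + (0.3086 − 0.04193ρ)·Δh = 0
0.3086 − 0.04193ρ = −Δg_obs/Δh = 0.22504
ρ = (0.3086 − 0.22504) / 0.04193 = 1.99 g/cm³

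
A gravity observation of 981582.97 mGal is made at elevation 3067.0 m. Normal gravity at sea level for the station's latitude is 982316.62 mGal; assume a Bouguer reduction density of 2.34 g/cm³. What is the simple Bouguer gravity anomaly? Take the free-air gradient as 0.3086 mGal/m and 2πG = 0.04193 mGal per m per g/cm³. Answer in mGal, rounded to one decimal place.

Free-air correction = 0.3086 × 3067.0 = 946.48 mGal
Free-air anomaly = 981582.97 − 982316.62 + (946.48) = 212.83 mGal
Bouguer slab correction = 0.04193 × 2.34 × 3067.0 = 300.92 mGal
Simple Bouguer anomaly = 212.83 − (300.92) = -88.09 mGal

-88.1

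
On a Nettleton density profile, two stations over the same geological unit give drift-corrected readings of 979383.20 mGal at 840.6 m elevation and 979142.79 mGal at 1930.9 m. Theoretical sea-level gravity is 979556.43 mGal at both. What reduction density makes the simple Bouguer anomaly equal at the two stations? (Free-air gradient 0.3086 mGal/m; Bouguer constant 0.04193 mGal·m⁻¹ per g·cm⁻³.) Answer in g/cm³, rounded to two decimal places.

Δg_obs = 979142.79 − 979383.20 = -240.41 mGal over Δh = 1930.9 − 840.6 = 1090.3 m
Equal Bouguer anomalies ⇒ Δg_obs + (0.3086 − 0.04193ρ)·Δh = 0
0.3086 − 0.04193ρ = −Δg_obs/Δh = 0.22050
ρ = (0.3086 − 0.22050) / 0.04193 = 2.10 g/cm³

2.10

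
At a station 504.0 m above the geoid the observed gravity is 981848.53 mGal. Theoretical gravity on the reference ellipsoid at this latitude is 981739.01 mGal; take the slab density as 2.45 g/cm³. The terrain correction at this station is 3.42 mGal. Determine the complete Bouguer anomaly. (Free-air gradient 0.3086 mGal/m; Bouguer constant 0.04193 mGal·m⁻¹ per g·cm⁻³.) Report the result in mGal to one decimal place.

216.7

Free-air correction = 0.3086 × 504.0 = 155.53 mGal
Free-air anomaly = 981848.53 − 981739.01 + (155.53) = 265.05 mGal
Bouguer slab correction = 0.04193 × 2.45 × 504.0 = 51.78 mGal
Simple Bouguer anomaly = 265.05 − (51.78) = 213.27 mGal
Complete Bouguer anomaly = 213.27 + 3.42 = 216.69 mGal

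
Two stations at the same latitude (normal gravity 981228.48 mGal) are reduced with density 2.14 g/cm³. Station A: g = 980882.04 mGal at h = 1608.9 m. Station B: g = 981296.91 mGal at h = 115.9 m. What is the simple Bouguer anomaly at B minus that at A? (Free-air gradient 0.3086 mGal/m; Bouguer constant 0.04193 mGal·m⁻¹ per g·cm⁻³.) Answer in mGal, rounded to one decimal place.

88.1

Δg_SB(A) = 980882.04 − 981228.48 + 0.3086×1608.9 − 0.04193×2.14×1608.9 = 5.70 mGal
Δg_SB(B) = 981296.91 − 981228.48 + 0.3086×115.9 − 0.04193×2.14×115.9 = 93.80 mGal
Difference = 93.80 − (5.70) = 88.10 mGal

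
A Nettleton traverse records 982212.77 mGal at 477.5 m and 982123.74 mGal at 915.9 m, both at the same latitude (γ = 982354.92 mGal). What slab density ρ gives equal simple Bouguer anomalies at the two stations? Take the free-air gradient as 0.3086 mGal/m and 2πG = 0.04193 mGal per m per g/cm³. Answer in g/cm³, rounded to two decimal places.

Δg_obs = 982123.74 − 982212.77 = -89.03 mGal over Δh = 915.9 − 477.5 = 438.4 m
Equal Bouguer anomalies ⇒ Δg_obs + (0.3086 − 0.04193ρ)·Δh = 0
0.3086 − 0.04193ρ = −Δg_obs/Δh = 0.20308
ρ = (0.3086 − 0.20308) / 0.04193 = 2.52 g/cm³

2.52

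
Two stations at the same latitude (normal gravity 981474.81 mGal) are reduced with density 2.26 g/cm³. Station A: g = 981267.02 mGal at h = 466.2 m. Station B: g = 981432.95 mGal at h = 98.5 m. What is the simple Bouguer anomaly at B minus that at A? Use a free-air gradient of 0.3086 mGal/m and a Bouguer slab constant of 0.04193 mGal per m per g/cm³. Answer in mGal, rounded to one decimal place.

Δg_SB(A) = 981267.02 − 981474.81 + 0.3086×466.2 − 0.04193×2.26×466.2 = -108.10 mGal
Δg_SB(B) = 981432.95 − 981474.81 + 0.3086×98.5 − 0.04193×2.26×98.5 = -20.80 mGal
Difference = -20.80 − (-108.10) = 87.30 mGal

87.3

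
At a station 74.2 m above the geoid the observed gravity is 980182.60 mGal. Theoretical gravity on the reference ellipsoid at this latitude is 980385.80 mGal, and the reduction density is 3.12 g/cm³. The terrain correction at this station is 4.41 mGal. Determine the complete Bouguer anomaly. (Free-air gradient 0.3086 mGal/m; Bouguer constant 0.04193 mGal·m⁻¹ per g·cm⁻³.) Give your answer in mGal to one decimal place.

Free-air correction = 0.3086 × 74.2 = 22.90 mGal
Free-air anomaly = 980182.60 − 980385.80 + (22.90) = -180.30 mGal
Bouguer slab correction = 0.04193 × 3.12 × 74.2 = 9.71 mGal
Simple Bouguer anomaly = -180.30 − (9.71) = -190.01 mGal
Complete Bouguer anomaly = -190.01 + 4.41 = -185.60 mGal

-185.6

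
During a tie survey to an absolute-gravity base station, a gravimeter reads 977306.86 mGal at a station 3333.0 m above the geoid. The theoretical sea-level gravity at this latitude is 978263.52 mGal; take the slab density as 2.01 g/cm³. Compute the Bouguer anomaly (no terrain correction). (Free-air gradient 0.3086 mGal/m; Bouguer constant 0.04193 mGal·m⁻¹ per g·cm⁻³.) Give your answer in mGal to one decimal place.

-209.0

Free-air correction = 0.3086 × 3333.0 = 1028.56 mGal
Free-air anomaly = 977306.86 − 978263.52 + (1028.56) = 71.90 mGal
Bouguer slab correction = 0.04193 × 2.01 × 3333.0 = 280.90 mGal
Simple Bouguer anomaly = 71.90 − (280.90) = -209.00 mGal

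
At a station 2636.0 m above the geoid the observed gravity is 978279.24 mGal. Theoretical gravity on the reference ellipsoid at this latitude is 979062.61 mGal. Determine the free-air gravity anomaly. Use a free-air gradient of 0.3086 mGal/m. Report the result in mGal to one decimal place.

Free-air correction = 0.3086 × 2636.0 = 813.47 mGal
Free-air anomaly = 978279.24 − 979062.61 + (813.47) = 30.10 mGal

30.1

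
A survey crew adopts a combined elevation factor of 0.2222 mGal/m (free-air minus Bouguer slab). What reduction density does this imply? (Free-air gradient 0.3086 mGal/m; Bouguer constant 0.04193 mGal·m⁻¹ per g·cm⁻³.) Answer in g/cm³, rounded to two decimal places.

0.2222 = 0.3086 − 0.04193 × ρ
ρ = (0.3086 − 0.2222) / 0.04193 = 2.06 g/cm³

2.06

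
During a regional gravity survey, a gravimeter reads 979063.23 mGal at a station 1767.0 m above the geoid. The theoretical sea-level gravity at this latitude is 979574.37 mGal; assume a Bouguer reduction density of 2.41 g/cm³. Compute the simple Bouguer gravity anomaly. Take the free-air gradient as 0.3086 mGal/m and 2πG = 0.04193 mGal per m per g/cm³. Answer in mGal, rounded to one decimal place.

-144.4

Free-air correction = 0.3086 × 1767.0 = 545.30 mGal
Free-air anomaly = 979063.23 − 979574.37 + (545.30) = 34.16 mGal
Bouguer slab correction = 0.04193 × 2.41 × 1767.0 = 178.56 mGal
Simple Bouguer anomaly = 34.16 − (178.56) = -144.40 mGal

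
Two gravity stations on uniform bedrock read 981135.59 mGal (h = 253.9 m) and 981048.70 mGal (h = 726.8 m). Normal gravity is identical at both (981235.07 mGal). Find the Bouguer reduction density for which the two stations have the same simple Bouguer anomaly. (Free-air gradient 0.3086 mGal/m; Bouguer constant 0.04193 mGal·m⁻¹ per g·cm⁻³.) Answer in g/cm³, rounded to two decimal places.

Δg_obs = 981048.70 − 981135.59 = -86.89 mGal over Δh = 726.8 − 253.9 = 472.9 m
Equal Bouguer anomalies ⇒ Δg_obs + (0.3086 − 0.04193ρ)·Δh = 0
0.3086 − 0.04193ρ = −Δg_obs/Δh = 0.18374
ρ = (0.3086 − 0.18374) / 0.04193 = 2.98 g/cm³

2.98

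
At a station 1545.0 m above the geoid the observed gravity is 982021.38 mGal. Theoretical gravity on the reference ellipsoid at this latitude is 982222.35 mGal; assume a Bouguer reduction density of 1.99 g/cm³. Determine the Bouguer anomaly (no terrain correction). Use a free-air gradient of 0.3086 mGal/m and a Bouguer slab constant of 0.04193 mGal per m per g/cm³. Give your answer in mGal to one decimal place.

Free-air correction = 0.3086 × 1545.0 = 476.79 mGal
Free-air anomaly = 982021.38 − 982222.35 + (476.79) = 275.82 mGal
Bouguer slab correction = 0.04193 × 1.99 × 1545.0 = 128.92 mGal
Simple Bouguer anomaly = 275.82 − (128.92) = 146.90 mGal

146.9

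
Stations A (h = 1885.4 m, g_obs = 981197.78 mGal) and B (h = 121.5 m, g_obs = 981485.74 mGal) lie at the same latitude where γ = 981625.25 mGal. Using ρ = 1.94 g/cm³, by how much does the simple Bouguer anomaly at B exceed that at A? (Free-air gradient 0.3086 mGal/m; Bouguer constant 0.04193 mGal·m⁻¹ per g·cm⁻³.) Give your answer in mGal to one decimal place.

-112.9

Δg_SB(A) = 981197.78 − 981625.25 + 0.3086×1885.4 − 0.04193×1.94×1885.4 = 1.00 mGal
Δg_SB(B) = 981485.74 − 981625.25 + 0.3086×121.5 − 0.04193×1.94×121.5 = -111.90 mGal
Difference = -111.90 − (1.00) = -112.90 mGal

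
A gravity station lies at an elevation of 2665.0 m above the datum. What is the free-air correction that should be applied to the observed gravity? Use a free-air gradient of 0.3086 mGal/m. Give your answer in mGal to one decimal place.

822.4

Free-air correction = 0.3086 × 2665.0 = 822.4 mGal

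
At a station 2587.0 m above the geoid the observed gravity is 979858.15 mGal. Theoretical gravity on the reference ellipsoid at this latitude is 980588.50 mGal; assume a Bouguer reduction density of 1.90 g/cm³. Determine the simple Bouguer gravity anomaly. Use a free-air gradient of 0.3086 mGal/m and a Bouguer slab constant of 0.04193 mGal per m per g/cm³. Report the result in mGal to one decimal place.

-138.1

Free-air correction = 0.3086 × 2587.0 = 798.35 mGal
Free-air anomaly = 979858.15 − 980588.50 + (798.35) = 68.00 mGal
Bouguer slab correction = 0.04193 × 1.90 × 2587.0 = 206.10 mGal
Simple Bouguer anomaly = 68.00 − (206.10) = -138.10 mGal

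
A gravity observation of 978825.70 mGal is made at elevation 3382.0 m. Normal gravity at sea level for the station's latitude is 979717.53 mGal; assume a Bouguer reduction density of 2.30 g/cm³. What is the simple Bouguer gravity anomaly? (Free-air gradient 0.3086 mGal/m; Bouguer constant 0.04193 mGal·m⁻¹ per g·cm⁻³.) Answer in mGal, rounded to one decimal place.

Free-air correction = 0.3086 × 3382.0 = 1043.69 mGal
Free-air anomaly = 978825.70 − 979717.53 + (1043.69) = 151.86 mGal
Bouguer slab correction = 0.04193 × 2.30 × 3382.0 = 326.16 mGal
Simple Bouguer anomaly = 151.86 − (326.16) = -174.30 mGal

-174.3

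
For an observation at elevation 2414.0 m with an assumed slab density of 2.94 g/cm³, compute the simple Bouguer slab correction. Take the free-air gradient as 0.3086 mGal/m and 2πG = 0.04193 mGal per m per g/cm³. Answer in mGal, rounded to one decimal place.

297.6

Bouguer slab correction = 0.04193 × 2.94 × 2414.0 = 297.6 mGal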